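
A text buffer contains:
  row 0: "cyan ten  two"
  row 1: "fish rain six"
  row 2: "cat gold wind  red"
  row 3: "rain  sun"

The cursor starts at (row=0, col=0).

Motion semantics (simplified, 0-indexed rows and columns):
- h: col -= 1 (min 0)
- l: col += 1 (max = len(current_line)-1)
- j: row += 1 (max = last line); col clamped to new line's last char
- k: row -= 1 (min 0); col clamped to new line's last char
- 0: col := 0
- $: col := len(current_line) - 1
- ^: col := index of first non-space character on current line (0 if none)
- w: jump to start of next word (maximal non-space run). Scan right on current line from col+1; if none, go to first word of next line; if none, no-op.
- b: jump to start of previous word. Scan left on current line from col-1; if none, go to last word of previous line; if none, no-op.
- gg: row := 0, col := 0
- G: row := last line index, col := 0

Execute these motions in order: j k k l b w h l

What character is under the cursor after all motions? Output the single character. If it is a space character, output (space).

Answer: t

Derivation:
After 1 (j): row=1 col=0 char='f'
After 2 (k): row=0 col=0 char='c'
After 3 (k): row=0 col=0 char='c'
After 4 (l): row=0 col=1 char='y'
After 5 (b): row=0 col=0 char='c'
After 6 (w): row=0 col=5 char='t'
After 7 (h): row=0 col=4 char='_'
After 8 (l): row=0 col=5 char='t'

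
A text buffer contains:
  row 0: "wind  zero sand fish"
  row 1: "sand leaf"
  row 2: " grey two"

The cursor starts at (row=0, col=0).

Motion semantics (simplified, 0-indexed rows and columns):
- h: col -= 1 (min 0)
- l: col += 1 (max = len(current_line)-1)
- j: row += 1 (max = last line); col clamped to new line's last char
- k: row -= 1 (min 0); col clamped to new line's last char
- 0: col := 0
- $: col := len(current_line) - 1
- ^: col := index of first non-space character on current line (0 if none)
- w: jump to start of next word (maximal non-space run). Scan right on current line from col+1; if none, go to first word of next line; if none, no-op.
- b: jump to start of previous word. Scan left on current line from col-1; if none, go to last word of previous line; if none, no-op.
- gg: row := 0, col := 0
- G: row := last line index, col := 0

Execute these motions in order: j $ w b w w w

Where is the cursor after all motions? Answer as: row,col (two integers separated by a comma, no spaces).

Answer: 2,6

Derivation:
After 1 (j): row=1 col=0 char='s'
After 2 ($): row=1 col=8 char='f'
After 3 (w): row=2 col=1 char='g'
After 4 (b): row=1 col=5 char='l'
After 5 (w): row=2 col=1 char='g'
After 6 (w): row=2 col=6 char='t'
After 7 (w): row=2 col=6 char='t'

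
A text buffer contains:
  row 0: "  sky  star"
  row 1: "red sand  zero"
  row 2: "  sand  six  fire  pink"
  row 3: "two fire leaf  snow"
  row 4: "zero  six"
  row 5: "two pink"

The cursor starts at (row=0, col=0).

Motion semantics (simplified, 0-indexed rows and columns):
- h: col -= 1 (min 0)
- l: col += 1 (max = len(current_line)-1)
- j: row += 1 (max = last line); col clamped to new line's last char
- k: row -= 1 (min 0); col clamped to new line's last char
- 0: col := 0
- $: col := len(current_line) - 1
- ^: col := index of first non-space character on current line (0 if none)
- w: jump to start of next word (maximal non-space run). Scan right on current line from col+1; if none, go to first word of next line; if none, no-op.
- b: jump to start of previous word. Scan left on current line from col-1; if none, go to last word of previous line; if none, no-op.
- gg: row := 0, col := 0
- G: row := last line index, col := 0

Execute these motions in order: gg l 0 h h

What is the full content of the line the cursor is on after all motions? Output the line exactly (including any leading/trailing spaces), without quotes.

After 1 (gg): row=0 col=0 char='_'
After 2 (l): row=0 col=1 char='_'
After 3 (0): row=0 col=0 char='_'
After 4 (h): row=0 col=0 char='_'
After 5 (h): row=0 col=0 char='_'

Answer:   sky  star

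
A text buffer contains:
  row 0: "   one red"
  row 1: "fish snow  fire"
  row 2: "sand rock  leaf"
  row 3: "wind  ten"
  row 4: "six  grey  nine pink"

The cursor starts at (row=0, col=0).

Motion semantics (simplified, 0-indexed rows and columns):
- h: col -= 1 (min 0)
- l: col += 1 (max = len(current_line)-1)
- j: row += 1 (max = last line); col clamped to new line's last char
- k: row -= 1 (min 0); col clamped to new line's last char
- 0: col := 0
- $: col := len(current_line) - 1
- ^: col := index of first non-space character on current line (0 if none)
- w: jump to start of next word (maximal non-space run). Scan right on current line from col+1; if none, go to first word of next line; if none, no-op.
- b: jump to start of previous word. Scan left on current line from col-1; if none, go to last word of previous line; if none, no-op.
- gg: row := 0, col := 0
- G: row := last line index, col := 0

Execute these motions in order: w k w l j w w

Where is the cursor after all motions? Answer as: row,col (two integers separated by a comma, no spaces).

Answer: 2,0

Derivation:
After 1 (w): row=0 col=3 char='o'
After 2 (k): row=0 col=3 char='o'
After 3 (w): row=0 col=7 char='r'
After 4 (l): row=0 col=8 char='e'
After 5 (j): row=1 col=8 char='w'
After 6 (w): row=1 col=11 char='f'
After 7 (w): row=2 col=0 char='s'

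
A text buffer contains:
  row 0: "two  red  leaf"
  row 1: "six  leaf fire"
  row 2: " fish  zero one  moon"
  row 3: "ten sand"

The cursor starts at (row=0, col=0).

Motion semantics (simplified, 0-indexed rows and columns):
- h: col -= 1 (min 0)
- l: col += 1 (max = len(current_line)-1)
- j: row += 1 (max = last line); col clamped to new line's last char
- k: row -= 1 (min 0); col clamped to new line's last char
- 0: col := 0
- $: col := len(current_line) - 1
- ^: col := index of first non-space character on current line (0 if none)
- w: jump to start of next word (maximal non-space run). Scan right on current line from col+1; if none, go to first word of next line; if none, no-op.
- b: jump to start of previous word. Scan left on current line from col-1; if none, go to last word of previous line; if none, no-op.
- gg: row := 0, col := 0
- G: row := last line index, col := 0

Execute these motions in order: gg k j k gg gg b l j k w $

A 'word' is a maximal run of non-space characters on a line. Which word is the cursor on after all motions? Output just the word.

After 1 (gg): row=0 col=0 char='t'
After 2 (k): row=0 col=0 char='t'
After 3 (j): row=1 col=0 char='s'
After 4 (k): row=0 col=0 char='t'
After 5 (gg): row=0 col=0 char='t'
After 6 (gg): row=0 col=0 char='t'
After 7 (b): row=0 col=0 char='t'
After 8 (l): row=0 col=1 char='w'
After 9 (j): row=1 col=1 char='i'
After 10 (k): row=0 col=1 char='w'
After 11 (w): row=0 col=5 char='r'
After 12 ($): row=0 col=13 char='f'

Answer: leaf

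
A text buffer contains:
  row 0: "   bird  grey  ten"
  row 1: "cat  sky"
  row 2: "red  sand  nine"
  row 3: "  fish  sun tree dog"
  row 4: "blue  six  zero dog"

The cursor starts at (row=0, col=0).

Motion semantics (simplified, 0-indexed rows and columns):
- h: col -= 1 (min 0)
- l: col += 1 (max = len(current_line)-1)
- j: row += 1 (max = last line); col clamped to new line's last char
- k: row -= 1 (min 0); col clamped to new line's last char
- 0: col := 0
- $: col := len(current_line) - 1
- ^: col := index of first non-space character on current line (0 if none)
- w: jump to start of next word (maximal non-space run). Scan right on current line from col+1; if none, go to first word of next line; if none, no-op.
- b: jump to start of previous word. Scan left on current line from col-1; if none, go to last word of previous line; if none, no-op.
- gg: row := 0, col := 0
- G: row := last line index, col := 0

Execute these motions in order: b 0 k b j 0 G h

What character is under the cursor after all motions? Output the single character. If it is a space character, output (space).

Answer: b

Derivation:
After 1 (b): row=0 col=0 char='_'
After 2 (0): row=0 col=0 char='_'
After 3 (k): row=0 col=0 char='_'
After 4 (b): row=0 col=0 char='_'
After 5 (j): row=1 col=0 char='c'
After 6 (0): row=1 col=0 char='c'
After 7 (G): row=4 col=0 char='b'
After 8 (h): row=4 col=0 char='b'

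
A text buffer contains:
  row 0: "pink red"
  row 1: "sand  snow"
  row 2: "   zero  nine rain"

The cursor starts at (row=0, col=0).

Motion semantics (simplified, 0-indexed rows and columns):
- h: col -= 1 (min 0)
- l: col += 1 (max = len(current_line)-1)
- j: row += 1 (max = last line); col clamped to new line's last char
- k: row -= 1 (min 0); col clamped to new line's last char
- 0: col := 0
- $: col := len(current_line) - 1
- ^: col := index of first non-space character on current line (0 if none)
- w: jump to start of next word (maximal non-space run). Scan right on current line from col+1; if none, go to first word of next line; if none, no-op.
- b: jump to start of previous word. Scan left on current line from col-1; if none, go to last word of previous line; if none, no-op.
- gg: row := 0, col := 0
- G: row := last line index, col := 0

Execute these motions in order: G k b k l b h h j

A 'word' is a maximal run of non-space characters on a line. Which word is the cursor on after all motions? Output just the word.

After 1 (G): row=2 col=0 char='_'
After 2 (k): row=1 col=0 char='s'
After 3 (b): row=0 col=5 char='r'
After 4 (k): row=0 col=5 char='r'
After 5 (l): row=0 col=6 char='e'
After 6 (b): row=0 col=5 char='r'
After 7 (h): row=0 col=4 char='_'
After 8 (h): row=0 col=3 char='k'
After 9 (j): row=1 col=3 char='d'

Answer: sand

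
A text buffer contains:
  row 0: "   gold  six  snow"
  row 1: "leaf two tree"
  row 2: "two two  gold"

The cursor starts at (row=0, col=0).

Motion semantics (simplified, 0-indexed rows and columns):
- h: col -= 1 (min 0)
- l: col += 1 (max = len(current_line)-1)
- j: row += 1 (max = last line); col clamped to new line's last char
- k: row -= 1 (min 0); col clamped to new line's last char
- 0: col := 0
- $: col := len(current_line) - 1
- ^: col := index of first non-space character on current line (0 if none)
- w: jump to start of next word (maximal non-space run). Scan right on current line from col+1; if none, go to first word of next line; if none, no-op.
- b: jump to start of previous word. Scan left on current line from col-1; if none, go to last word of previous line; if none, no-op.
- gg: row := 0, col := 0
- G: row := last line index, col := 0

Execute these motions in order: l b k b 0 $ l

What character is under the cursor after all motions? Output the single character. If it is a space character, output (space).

After 1 (l): row=0 col=1 char='_'
After 2 (b): row=0 col=1 char='_'
After 3 (k): row=0 col=1 char='_'
After 4 (b): row=0 col=1 char='_'
After 5 (0): row=0 col=0 char='_'
After 6 ($): row=0 col=17 char='w'
After 7 (l): row=0 col=17 char='w'

Answer: w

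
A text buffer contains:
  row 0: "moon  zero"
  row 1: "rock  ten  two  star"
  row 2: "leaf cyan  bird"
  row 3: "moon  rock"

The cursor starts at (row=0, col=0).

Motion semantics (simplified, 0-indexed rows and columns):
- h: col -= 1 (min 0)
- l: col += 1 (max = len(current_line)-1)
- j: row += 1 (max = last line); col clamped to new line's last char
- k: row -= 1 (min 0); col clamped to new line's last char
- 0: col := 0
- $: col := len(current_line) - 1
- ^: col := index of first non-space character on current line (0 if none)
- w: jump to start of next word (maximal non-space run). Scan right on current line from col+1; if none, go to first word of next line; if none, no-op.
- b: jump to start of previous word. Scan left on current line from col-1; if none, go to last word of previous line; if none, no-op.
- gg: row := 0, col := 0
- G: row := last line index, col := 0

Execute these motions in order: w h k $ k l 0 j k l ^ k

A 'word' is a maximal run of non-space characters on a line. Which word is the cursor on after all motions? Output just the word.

Answer: moon

Derivation:
After 1 (w): row=0 col=6 char='z'
After 2 (h): row=0 col=5 char='_'
After 3 (k): row=0 col=5 char='_'
After 4 ($): row=0 col=9 char='o'
After 5 (k): row=0 col=9 char='o'
After 6 (l): row=0 col=9 char='o'
After 7 (0): row=0 col=0 char='m'
After 8 (j): row=1 col=0 char='r'
After 9 (k): row=0 col=0 char='m'
After 10 (l): row=0 col=1 char='o'
After 11 (^): row=0 col=0 char='m'
After 12 (k): row=0 col=0 char='m'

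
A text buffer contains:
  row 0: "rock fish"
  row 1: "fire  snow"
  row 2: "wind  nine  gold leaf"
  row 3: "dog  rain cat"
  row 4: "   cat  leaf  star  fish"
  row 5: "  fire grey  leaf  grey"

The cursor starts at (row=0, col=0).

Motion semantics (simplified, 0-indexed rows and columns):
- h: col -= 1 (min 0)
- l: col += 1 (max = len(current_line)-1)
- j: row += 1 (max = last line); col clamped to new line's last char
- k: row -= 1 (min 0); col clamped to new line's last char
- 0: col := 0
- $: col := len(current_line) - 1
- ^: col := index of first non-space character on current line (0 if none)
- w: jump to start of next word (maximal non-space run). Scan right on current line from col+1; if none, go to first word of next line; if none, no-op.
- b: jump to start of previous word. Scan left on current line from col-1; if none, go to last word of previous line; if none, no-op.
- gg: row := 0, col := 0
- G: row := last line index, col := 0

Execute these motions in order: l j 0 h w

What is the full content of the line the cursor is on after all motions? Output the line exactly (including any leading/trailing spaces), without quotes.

Answer: fire  snow

Derivation:
After 1 (l): row=0 col=1 char='o'
After 2 (j): row=1 col=1 char='i'
After 3 (0): row=1 col=0 char='f'
After 4 (h): row=1 col=0 char='f'
After 5 (w): row=1 col=6 char='s'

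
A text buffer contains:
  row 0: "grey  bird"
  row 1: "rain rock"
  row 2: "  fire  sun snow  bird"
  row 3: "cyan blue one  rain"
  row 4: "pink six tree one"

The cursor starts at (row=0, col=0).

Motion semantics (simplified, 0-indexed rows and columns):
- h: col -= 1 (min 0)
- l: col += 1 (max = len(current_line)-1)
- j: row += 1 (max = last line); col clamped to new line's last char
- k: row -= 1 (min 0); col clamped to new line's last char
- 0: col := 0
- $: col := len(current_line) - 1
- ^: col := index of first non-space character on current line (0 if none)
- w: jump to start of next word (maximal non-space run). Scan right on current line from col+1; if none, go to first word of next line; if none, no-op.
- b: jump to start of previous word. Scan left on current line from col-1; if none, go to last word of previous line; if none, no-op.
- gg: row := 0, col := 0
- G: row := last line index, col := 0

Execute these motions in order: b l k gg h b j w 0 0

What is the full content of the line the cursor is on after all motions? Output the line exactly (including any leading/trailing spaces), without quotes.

Answer: rain rock

Derivation:
After 1 (b): row=0 col=0 char='g'
After 2 (l): row=0 col=1 char='r'
After 3 (k): row=0 col=1 char='r'
After 4 (gg): row=0 col=0 char='g'
After 5 (h): row=0 col=0 char='g'
After 6 (b): row=0 col=0 char='g'
After 7 (j): row=1 col=0 char='r'
After 8 (w): row=1 col=5 char='r'
After 9 (0): row=1 col=0 char='r'
After 10 (0): row=1 col=0 char='r'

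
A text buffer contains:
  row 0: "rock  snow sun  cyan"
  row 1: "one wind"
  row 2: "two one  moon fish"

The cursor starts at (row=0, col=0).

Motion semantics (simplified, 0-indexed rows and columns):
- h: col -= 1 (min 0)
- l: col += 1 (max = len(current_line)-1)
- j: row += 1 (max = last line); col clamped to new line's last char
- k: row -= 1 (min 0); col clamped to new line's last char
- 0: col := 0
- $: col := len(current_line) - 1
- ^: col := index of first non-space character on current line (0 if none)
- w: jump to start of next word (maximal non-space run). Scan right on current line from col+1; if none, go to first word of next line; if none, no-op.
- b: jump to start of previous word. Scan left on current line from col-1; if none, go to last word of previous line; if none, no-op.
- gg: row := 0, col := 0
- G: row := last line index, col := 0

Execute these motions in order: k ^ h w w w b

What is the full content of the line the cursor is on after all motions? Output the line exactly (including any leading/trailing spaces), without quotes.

Answer: rock  snow sun  cyan

Derivation:
After 1 (k): row=0 col=0 char='r'
After 2 (^): row=0 col=0 char='r'
After 3 (h): row=0 col=0 char='r'
After 4 (w): row=0 col=6 char='s'
After 5 (w): row=0 col=11 char='s'
After 6 (w): row=0 col=16 char='c'
After 7 (b): row=0 col=11 char='s'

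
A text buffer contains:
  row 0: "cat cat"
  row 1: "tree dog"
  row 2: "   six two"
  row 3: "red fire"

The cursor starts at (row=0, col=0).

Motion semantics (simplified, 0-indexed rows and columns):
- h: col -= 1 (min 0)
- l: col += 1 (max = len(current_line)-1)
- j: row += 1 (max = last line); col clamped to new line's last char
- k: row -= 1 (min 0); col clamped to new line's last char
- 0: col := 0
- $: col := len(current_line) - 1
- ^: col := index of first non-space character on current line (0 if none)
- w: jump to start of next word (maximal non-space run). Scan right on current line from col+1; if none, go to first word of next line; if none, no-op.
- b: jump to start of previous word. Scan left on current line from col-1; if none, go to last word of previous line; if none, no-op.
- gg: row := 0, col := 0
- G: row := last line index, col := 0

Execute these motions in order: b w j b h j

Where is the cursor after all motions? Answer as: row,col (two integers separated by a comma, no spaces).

Answer: 2,0

Derivation:
After 1 (b): row=0 col=0 char='c'
After 2 (w): row=0 col=4 char='c'
After 3 (j): row=1 col=4 char='_'
After 4 (b): row=1 col=0 char='t'
After 5 (h): row=1 col=0 char='t'
After 6 (j): row=2 col=0 char='_'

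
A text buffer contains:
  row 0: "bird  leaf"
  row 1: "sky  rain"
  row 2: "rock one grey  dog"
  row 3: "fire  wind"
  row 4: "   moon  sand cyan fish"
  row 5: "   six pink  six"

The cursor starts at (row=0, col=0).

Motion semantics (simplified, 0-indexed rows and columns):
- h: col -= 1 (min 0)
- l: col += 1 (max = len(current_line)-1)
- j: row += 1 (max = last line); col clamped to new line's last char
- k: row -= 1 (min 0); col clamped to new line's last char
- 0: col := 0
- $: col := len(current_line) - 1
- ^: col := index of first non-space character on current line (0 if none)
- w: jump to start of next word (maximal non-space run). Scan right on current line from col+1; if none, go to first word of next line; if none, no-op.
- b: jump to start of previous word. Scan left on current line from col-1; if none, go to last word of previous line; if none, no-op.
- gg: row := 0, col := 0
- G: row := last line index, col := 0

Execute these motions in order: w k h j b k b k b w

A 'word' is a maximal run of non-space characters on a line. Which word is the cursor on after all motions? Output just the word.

Answer: leaf

Derivation:
After 1 (w): row=0 col=6 char='l'
After 2 (k): row=0 col=6 char='l'
After 3 (h): row=0 col=5 char='_'
After 4 (j): row=1 col=5 char='r'
After 5 (b): row=1 col=0 char='s'
After 6 (k): row=0 col=0 char='b'
After 7 (b): row=0 col=0 char='b'
After 8 (k): row=0 col=0 char='b'
After 9 (b): row=0 col=0 char='b'
After 10 (w): row=0 col=6 char='l'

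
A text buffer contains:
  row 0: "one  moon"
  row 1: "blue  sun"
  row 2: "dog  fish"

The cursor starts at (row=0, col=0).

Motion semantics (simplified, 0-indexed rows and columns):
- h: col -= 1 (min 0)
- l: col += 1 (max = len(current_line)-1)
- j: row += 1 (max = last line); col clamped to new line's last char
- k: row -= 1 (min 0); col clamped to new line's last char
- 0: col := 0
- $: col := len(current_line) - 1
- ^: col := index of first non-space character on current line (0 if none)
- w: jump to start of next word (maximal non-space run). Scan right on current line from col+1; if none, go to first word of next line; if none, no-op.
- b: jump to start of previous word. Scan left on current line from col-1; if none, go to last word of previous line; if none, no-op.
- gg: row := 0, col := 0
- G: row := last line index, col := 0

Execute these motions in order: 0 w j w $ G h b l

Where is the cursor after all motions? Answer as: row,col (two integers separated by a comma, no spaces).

After 1 (0): row=0 col=0 char='o'
After 2 (w): row=0 col=5 char='m'
After 3 (j): row=1 col=5 char='_'
After 4 (w): row=1 col=6 char='s'
After 5 ($): row=1 col=8 char='n'
After 6 (G): row=2 col=0 char='d'
After 7 (h): row=2 col=0 char='d'
After 8 (b): row=1 col=6 char='s'
After 9 (l): row=1 col=7 char='u'

Answer: 1,7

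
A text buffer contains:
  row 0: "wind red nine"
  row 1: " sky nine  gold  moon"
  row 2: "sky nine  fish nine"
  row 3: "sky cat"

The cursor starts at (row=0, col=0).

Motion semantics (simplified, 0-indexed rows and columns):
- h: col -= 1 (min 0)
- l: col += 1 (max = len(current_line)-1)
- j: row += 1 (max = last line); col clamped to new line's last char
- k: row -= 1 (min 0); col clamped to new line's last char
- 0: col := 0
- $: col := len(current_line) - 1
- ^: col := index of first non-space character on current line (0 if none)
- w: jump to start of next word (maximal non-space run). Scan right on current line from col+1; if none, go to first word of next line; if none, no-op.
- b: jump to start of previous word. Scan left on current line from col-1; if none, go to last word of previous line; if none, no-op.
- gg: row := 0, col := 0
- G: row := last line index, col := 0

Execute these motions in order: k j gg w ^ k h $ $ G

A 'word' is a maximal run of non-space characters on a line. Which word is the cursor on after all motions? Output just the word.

Answer: sky

Derivation:
After 1 (k): row=0 col=0 char='w'
After 2 (j): row=1 col=0 char='_'
After 3 (gg): row=0 col=0 char='w'
After 4 (w): row=0 col=5 char='r'
After 5 (^): row=0 col=0 char='w'
After 6 (k): row=0 col=0 char='w'
After 7 (h): row=0 col=0 char='w'
After 8 ($): row=0 col=12 char='e'
After 9 ($): row=0 col=12 char='e'
After 10 (G): row=3 col=0 char='s'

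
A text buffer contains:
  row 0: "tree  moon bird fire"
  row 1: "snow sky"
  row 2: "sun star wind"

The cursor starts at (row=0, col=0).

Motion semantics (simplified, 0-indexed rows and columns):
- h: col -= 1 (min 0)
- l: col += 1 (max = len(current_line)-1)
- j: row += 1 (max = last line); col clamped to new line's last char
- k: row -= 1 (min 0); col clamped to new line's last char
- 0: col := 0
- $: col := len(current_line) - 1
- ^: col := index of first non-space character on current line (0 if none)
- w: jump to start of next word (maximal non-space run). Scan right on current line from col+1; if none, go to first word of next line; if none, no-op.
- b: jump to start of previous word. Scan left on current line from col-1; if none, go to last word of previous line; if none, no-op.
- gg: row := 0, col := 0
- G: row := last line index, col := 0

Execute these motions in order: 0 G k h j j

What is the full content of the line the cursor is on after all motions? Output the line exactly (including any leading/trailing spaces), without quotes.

After 1 (0): row=0 col=0 char='t'
After 2 (G): row=2 col=0 char='s'
After 3 (k): row=1 col=0 char='s'
After 4 (h): row=1 col=0 char='s'
After 5 (j): row=2 col=0 char='s'
After 6 (j): row=2 col=0 char='s'

Answer: sun star wind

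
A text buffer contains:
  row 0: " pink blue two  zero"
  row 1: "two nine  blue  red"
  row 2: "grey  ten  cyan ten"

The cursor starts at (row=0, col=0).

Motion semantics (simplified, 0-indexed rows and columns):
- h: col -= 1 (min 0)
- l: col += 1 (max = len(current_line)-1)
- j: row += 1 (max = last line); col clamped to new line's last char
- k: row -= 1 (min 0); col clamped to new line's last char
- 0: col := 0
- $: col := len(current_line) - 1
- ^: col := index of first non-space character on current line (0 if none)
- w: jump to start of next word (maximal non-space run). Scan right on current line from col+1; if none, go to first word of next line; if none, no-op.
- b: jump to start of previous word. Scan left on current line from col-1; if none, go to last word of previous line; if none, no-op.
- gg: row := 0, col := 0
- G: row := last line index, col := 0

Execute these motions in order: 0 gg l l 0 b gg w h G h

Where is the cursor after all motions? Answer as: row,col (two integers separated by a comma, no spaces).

After 1 (0): row=0 col=0 char='_'
After 2 (gg): row=0 col=0 char='_'
After 3 (l): row=0 col=1 char='p'
After 4 (l): row=0 col=2 char='i'
After 5 (0): row=0 col=0 char='_'
After 6 (b): row=0 col=0 char='_'
After 7 (gg): row=0 col=0 char='_'
After 8 (w): row=0 col=1 char='p'
After 9 (h): row=0 col=0 char='_'
After 10 (G): row=2 col=0 char='g'
After 11 (h): row=2 col=0 char='g'

Answer: 2,0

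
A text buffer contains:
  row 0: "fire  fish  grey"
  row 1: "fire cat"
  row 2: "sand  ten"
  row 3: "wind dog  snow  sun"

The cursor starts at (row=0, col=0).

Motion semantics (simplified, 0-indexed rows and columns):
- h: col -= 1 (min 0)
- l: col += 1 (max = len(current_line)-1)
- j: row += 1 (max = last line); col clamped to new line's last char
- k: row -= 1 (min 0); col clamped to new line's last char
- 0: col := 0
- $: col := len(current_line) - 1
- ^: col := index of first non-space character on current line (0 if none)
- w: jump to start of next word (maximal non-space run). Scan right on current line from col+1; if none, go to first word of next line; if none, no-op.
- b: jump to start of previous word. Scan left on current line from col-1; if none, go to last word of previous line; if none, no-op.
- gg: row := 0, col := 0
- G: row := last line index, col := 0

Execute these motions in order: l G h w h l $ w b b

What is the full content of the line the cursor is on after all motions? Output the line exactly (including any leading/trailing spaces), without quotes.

After 1 (l): row=0 col=1 char='i'
After 2 (G): row=3 col=0 char='w'
After 3 (h): row=3 col=0 char='w'
After 4 (w): row=3 col=5 char='d'
After 5 (h): row=3 col=4 char='_'
After 6 (l): row=3 col=5 char='d'
After 7 ($): row=3 col=18 char='n'
After 8 (w): row=3 col=18 char='n'
After 9 (b): row=3 col=16 char='s'
After 10 (b): row=3 col=10 char='s'

Answer: wind dog  snow  sun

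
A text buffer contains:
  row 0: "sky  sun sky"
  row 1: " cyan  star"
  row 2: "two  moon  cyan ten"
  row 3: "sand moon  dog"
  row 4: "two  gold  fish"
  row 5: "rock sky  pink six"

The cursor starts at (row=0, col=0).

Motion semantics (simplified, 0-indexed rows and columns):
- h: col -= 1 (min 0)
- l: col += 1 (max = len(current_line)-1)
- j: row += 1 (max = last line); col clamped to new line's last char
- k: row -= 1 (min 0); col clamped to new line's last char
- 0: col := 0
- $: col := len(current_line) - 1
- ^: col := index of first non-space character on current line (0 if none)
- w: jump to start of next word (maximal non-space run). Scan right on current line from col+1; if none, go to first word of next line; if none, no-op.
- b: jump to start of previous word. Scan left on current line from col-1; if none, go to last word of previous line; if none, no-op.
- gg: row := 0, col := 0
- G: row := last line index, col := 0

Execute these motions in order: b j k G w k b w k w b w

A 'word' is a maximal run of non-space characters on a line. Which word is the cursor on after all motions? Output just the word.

Answer: dog

Derivation:
After 1 (b): row=0 col=0 char='s'
After 2 (j): row=1 col=0 char='_'
After 3 (k): row=0 col=0 char='s'
After 4 (G): row=5 col=0 char='r'
After 5 (w): row=5 col=5 char='s'
After 6 (k): row=4 col=5 char='g'
After 7 (b): row=4 col=0 char='t'
After 8 (w): row=4 col=5 char='g'
After 9 (k): row=3 col=5 char='m'
After 10 (w): row=3 col=11 char='d'
After 11 (b): row=3 col=5 char='m'
After 12 (w): row=3 col=11 char='d'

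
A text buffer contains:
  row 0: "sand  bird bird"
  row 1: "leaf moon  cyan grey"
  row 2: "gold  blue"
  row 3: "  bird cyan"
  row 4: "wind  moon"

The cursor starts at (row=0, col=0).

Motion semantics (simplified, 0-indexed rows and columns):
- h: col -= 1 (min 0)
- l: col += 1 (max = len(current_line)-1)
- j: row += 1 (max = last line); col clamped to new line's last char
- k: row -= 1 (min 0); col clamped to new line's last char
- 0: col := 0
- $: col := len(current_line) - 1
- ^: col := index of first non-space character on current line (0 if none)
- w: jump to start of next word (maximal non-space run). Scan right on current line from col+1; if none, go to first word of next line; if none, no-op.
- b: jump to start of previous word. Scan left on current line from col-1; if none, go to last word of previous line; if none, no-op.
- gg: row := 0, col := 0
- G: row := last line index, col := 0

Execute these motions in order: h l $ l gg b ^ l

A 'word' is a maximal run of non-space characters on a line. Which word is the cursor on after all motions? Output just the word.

Answer: sand

Derivation:
After 1 (h): row=0 col=0 char='s'
After 2 (l): row=0 col=1 char='a'
After 3 ($): row=0 col=14 char='d'
After 4 (l): row=0 col=14 char='d'
After 5 (gg): row=0 col=0 char='s'
After 6 (b): row=0 col=0 char='s'
After 7 (^): row=0 col=0 char='s'
After 8 (l): row=0 col=1 char='a'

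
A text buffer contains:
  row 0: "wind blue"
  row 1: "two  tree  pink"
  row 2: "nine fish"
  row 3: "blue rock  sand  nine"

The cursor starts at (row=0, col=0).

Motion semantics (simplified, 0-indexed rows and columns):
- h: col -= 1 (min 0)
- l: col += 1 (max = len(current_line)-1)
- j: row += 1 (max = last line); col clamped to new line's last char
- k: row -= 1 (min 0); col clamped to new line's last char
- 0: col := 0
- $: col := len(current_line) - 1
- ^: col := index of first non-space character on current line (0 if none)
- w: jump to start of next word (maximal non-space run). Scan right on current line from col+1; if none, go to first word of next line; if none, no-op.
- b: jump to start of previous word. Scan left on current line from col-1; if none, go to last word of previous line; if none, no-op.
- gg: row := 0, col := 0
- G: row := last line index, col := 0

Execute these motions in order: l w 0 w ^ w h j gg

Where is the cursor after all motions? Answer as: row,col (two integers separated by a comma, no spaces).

Answer: 0,0

Derivation:
After 1 (l): row=0 col=1 char='i'
After 2 (w): row=0 col=5 char='b'
After 3 (0): row=0 col=0 char='w'
After 4 (w): row=0 col=5 char='b'
After 5 (^): row=0 col=0 char='w'
After 6 (w): row=0 col=5 char='b'
After 7 (h): row=0 col=4 char='_'
After 8 (j): row=1 col=4 char='_'
After 9 (gg): row=0 col=0 char='w'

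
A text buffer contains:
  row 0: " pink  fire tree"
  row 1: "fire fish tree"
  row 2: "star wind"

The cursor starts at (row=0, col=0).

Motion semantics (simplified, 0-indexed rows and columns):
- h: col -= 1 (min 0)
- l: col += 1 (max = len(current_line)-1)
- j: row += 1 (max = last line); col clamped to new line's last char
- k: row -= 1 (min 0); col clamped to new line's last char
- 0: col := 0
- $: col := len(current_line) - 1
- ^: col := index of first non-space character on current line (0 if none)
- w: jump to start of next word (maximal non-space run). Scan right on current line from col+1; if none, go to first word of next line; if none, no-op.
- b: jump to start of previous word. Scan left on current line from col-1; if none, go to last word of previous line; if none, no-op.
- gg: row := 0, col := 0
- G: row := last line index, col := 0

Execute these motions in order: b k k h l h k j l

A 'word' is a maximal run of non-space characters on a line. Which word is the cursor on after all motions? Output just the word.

After 1 (b): row=0 col=0 char='_'
After 2 (k): row=0 col=0 char='_'
After 3 (k): row=0 col=0 char='_'
After 4 (h): row=0 col=0 char='_'
After 5 (l): row=0 col=1 char='p'
After 6 (h): row=0 col=0 char='_'
After 7 (k): row=0 col=0 char='_'
After 8 (j): row=1 col=0 char='f'
After 9 (l): row=1 col=1 char='i'

Answer: fire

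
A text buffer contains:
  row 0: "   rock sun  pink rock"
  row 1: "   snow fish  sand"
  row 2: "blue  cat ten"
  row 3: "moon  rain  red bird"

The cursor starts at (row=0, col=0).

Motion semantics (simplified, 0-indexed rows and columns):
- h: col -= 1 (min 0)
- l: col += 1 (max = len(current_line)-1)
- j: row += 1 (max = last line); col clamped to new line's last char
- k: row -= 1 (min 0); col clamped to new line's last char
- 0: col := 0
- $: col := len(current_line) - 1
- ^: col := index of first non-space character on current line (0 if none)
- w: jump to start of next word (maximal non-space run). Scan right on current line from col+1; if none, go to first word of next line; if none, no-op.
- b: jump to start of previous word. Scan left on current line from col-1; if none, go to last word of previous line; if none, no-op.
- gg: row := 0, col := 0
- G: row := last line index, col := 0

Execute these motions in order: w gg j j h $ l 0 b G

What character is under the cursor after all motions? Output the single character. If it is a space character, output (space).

Answer: m

Derivation:
After 1 (w): row=0 col=3 char='r'
After 2 (gg): row=0 col=0 char='_'
After 3 (j): row=1 col=0 char='_'
After 4 (j): row=2 col=0 char='b'
After 5 (h): row=2 col=0 char='b'
After 6 ($): row=2 col=12 char='n'
After 7 (l): row=2 col=12 char='n'
After 8 (0): row=2 col=0 char='b'
After 9 (b): row=1 col=14 char='s'
After 10 (G): row=3 col=0 char='m'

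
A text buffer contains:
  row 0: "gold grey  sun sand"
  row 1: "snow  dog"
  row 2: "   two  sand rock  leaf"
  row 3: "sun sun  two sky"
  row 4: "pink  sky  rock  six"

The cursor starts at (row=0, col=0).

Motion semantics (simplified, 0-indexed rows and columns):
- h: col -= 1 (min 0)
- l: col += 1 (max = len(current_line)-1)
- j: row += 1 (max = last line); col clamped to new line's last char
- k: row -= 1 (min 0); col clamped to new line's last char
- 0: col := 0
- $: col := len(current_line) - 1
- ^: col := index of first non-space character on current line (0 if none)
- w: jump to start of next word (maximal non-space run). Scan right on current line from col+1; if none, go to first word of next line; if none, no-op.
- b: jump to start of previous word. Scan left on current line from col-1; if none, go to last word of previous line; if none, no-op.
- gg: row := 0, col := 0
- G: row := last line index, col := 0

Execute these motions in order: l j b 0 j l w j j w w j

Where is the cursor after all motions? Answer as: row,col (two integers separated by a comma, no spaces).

After 1 (l): row=0 col=1 char='o'
After 2 (j): row=1 col=1 char='n'
After 3 (b): row=1 col=0 char='s'
After 4 (0): row=1 col=0 char='s'
After 5 (j): row=2 col=0 char='_'
After 6 (l): row=2 col=1 char='_'
After 7 (w): row=2 col=3 char='t'
After 8 (j): row=3 col=3 char='_'
After 9 (j): row=4 col=3 char='k'
After 10 (w): row=4 col=6 char='s'
After 11 (w): row=4 col=11 char='r'
After 12 (j): row=4 col=11 char='r'

Answer: 4,11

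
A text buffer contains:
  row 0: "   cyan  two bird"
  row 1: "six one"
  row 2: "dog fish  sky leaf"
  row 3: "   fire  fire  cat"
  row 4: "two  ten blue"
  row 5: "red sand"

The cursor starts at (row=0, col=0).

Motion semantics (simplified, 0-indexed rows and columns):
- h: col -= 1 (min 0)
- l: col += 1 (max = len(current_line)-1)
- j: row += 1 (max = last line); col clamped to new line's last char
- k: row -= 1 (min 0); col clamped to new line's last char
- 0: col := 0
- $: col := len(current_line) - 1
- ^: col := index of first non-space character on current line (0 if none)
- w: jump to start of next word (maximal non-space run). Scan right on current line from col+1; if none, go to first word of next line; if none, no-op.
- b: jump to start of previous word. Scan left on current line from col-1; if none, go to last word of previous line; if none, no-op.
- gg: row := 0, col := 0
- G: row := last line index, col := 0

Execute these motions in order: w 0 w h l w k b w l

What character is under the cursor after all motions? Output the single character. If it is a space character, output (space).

Answer: w

Derivation:
After 1 (w): row=0 col=3 char='c'
After 2 (0): row=0 col=0 char='_'
After 3 (w): row=0 col=3 char='c'
After 4 (h): row=0 col=2 char='_'
After 5 (l): row=0 col=3 char='c'
After 6 (w): row=0 col=9 char='t'
After 7 (k): row=0 col=9 char='t'
After 8 (b): row=0 col=3 char='c'
After 9 (w): row=0 col=9 char='t'
After 10 (l): row=0 col=10 char='w'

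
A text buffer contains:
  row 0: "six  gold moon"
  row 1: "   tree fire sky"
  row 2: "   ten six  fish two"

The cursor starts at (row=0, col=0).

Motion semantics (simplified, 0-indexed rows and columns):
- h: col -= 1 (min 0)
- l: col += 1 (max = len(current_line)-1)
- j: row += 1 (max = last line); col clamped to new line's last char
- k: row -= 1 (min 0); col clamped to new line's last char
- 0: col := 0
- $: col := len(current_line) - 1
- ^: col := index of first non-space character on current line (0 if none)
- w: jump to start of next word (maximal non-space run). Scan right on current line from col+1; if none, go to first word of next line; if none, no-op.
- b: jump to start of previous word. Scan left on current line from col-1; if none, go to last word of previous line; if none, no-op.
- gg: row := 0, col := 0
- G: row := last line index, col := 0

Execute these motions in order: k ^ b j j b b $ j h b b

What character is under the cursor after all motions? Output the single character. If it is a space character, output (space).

After 1 (k): row=0 col=0 char='s'
After 2 (^): row=0 col=0 char='s'
After 3 (b): row=0 col=0 char='s'
After 4 (j): row=1 col=0 char='_'
After 5 (j): row=2 col=0 char='_'
After 6 (b): row=1 col=13 char='s'
After 7 (b): row=1 col=8 char='f'
After 8 ($): row=1 col=15 char='y'
After 9 (j): row=2 col=15 char='h'
After 10 (h): row=2 col=14 char='s'
After 11 (b): row=2 col=12 char='f'
After 12 (b): row=2 col=7 char='s'

Answer: s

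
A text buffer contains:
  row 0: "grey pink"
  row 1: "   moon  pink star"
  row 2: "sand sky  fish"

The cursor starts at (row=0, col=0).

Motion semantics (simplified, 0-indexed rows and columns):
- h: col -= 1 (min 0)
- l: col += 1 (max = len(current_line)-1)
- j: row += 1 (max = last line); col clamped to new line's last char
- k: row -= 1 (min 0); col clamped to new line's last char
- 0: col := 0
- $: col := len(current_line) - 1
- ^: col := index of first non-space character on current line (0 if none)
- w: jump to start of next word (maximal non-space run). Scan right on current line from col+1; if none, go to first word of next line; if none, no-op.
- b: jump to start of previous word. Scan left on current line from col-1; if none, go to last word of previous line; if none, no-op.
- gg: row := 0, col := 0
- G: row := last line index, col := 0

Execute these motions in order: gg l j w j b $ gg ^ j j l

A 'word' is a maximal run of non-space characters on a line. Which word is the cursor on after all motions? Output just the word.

After 1 (gg): row=0 col=0 char='g'
After 2 (l): row=0 col=1 char='r'
After 3 (j): row=1 col=1 char='_'
After 4 (w): row=1 col=3 char='m'
After 5 (j): row=2 col=3 char='d'
After 6 (b): row=2 col=0 char='s'
After 7 ($): row=2 col=13 char='h'
After 8 (gg): row=0 col=0 char='g'
After 9 (^): row=0 col=0 char='g'
After 10 (j): row=1 col=0 char='_'
After 11 (j): row=2 col=0 char='s'
After 12 (l): row=2 col=1 char='a'

Answer: sand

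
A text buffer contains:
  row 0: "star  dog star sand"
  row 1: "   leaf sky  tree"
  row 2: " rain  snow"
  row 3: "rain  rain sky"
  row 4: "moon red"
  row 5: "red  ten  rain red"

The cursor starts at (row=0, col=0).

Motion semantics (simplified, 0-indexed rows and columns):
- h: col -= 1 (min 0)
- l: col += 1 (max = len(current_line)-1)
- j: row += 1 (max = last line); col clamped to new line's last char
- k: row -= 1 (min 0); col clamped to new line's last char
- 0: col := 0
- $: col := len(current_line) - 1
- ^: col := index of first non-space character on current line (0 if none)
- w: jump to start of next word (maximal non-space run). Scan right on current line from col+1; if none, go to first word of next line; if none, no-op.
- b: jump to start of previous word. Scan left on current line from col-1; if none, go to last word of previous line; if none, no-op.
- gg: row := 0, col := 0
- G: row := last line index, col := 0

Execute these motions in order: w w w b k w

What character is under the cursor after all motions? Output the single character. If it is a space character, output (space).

After 1 (w): row=0 col=6 char='d'
After 2 (w): row=0 col=10 char='s'
After 3 (w): row=0 col=15 char='s'
After 4 (b): row=0 col=10 char='s'
After 5 (k): row=0 col=10 char='s'
After 6 (w): row=0 col=15 char='s'

Answer: s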